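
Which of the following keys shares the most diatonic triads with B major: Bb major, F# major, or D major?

Triads of B major: B major (I), C# minor (ii), D# minor (iii), E major (IV), F# major (V), G# minor (vi), A# diminished (vii°).
Bb major shares 0: none.
F# major shares 4: B, D#m, F#, G#m.
D major shares 0: none.
The most common triads (4) are shared with F# major.

F# major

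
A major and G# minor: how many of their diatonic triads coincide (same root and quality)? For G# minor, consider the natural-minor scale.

Diatonic triads of A major: A major (I), B minor (ii), C# minor (iii), D major (IV), E major (V), F# minor (vi), G# diminished (vii°).
Diatonic triads of G# minor (natural minor): G# minor (i), A# diminished (ii°), B major (III), C# minor (iv), D# minor (v), E major (VI), F# major (VII).
Matching root and quality in both lists: C# minor, E major.
That gives 2 common triads.

2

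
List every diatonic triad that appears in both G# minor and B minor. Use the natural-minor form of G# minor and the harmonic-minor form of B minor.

A#dim, F#

Triads in G# minor (natural minor): G#m (i), A#dim (ii°), B (III), C#m (iv), D#m (v), E (VI), F# (VII).
Triads in B minor (harmonic minor): Bm (i), C#dim (ii°), Daug (III+), Em (iv), F# (V), G (VI), A#dim (vii°).
Shared triads with their functions: A#dim (ii° in G# minor, vii° in B minor); F# (VII in G# minor, V in B minor).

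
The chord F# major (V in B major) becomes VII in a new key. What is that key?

G# minor

The numeral VII denotes a major triad on scale degree 7. With F# on degree 7, the tonic of the new key is G#.
Degree 7 carries a major triad in natural-minor keys, so the destination is G# minor.
Check: the diatonic triads of G# minor (natural minor) are G#m (i), A#dim (ii°), B (III), C#m (iv), D#m (v), E (VI), F# (VII) — F# major is indeed VII.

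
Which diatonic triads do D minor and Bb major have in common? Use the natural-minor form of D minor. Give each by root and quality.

Triads in D minor (natural minor): Dm (i), Edim (ii°), F (III), Gm (iv), Am (v), Bb (VI), C (VII).
Triads in Bb major: Bb (I), Cm (ii), Dm (iii), Eb (IV), F (V), Gm (vi), Adim (vii°).
Shared triads with their functions: Dm (i in D minor, iii in Bb major); F (III in D minor, V in Bb major); Gm (iv in D minor, vi in Bb major); Bb (VI in D minor, I in Bb major).

Dm, F, Gm, Bb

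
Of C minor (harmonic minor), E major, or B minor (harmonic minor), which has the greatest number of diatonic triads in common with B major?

E major

Triads of B major: B major (I), C♯ minor (ii), D♯ minor (iii), E major (IV), F♯ major (V), G♯ minor (vi), A♯ diminished (vii°).
C minor (harmonic minor) shares 0: none.
E major shares 4: B, C♯m, E, G♯m.
B minor (harmonic minor) shares 2: F♯, A♯dim.
The most common triads (4) are shared with E major.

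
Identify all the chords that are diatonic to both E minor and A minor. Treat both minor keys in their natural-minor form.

Triads in E minor (natural minor): Em (i), F♯dim (ii°), G (III), Am (iv), Bm (v), C (VI), D (VII).
Triads in A minor (natural minor): Am (i), Bdim (ii°), C (III), Dm (iv), Em (v), F (VI), G (VII).
Shared triads with their functions: Em (i in E minor, v in A minor); G (III in E minor, VII in A minor); Am (iv in E minor, i in A minor); C (VI in E minor, III in A minor).

Em, G, Am, C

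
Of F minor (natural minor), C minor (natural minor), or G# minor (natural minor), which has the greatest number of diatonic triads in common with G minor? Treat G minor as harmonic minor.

Triads of G minor (harmonic minor): G minor (i), A diminished (ii°), Bb augmented (III+), C minor (iv), D major (V), Eb major (VI), F# diminished (vii°).
F minor (natural minor) shares 2: Cm, Eb.
C minor (natural minor) shares 3: Gm, Cm, Eb.
G# minor (natural minor) shares 0: none.
The most common triads (3) are shared with C minor.

C minor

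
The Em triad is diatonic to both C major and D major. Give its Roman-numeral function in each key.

iii in C major; ii in D major

The scale of C major is C D E F G A B; E is degree 3, and the triad built there (E-G-B) is minor, so it is iii.
The scale of D major is D E F# G A B C#; E is degree 2, and the triad built there (E-G-B) is minor, so it is ii.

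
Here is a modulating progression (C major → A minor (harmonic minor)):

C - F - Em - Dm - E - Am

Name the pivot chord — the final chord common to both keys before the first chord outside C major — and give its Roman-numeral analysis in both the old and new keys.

Chords diatonic to C major: C, Dm, Em, F, G, Am, Bdim.
Reading the progression, the first chord not in that set is E, so the modulation leaves C major there.
The chord immediately before E is Dm, which is diatonic to both keys: ii in C major and iv in A minor.

Dm — ii in C major, iv in A minor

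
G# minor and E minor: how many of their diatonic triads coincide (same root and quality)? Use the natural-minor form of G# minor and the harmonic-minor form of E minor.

1

Diatonic triads of G# minor (natural minor): G#m (i), A#dim (ii°), B (III), C#m (iv), D#m (v), E (VI), F# (VII).
Diatonic triads of E minor (harmonic minor): Em (i), F#dim (ii°), Gaug (III+), Am (iv), B (V), C (VI), D#dim (vii°).
Matching root and quality in both lists: B.
That gives 1 common triad.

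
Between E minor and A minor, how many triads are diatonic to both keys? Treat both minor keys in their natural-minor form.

Diatonic triads of E minor (natural minor): E minor (i), F# diminished (ii°), G major (III), A minor (iv), B minor (v), C major (VI), D major (VII).
Diatonic triads of A minor (natural minor): A minor (i), B diminished (ii°), C major (III), D minor (iv), E minor (v), F major (VI), G major (VII).
Matching root and quality in both lists: E minor, G major, A minor, C major.
That gives 4 common triads.

4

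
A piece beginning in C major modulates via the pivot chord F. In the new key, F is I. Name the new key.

The numeral I denotes a major triad on scale degree 1. With F on degree 1, the tonic of the new key is F.
Degree 1 carries a major triad in major keys, so the destination is F major.
Check: the diatonic triads of F major are F (I), Gm (ii), Am (iii), Bb (IV), C (V), Dm (vi), Edim (vii°) — F is indeed I.

F major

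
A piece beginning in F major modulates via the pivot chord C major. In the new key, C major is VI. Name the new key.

E minor

The numeral VI denotes a major triad on scale degree 6. With C on degree 6, the tonic of the new key is E.
Degree 6 carries a major triad in minor keys, so the destination is E minor.
Check: the diatonic triads of E minor (natural minor) are Em (i), F#dim (ii°), G (III), Am (iv), Bm (v), C (VI), D (VII) — C major is indeed VI.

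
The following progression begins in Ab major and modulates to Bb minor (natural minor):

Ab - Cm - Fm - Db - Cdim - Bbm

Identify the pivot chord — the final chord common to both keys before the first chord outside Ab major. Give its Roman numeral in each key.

Chords diatonic to Ab major: Ab, Bbm, Cm, Db, Eb, Fm, Gdim.
Reading the progression, the first chord not in that set is Cdim, so the modulation leaves Ab major there.
The chord immediately before Cdim is Db, which is diatonic to both keys: IV in Ab major and III in Bb minor.

Db — IV in Ab major, III in Bb minor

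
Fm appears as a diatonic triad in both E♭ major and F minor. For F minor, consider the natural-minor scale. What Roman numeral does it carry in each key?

ii in E♭ major; i in F minor

The scale of E♭ major is E♭ F G A♭ B♭ C D; F is degree 2, and the triad built there (F-A♭-C) is minor, so it is ii.
The scale of F minor (natural minor) is F G A♭ B♭ C D♭ E♭; F is degree 1, and the triad built there (F-A♭-C) is minor, so it is i.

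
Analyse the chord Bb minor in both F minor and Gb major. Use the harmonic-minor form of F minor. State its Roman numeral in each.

The scale of F minor (harmonic minor) is F G Ab Bb C Db E; Bb is degree 4, and the triad built there (Bb-Db-F) is minor, so it is iv.
The scale of Gb major is Gb Ab Bb Cb Db Eb F; Bb is degree 3, and the triad built there (Bb-Db-F) is minor, so it is iii.

iv in F minor; iii in Gb major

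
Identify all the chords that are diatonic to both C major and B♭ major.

Triads in C major: C (I), Dm (ii), Em (iii), F (IV), G (V), Am (vi), Bdim (vii°).
Triads in B♭ major: B♭ (I), Cm (ii), Dm (iii), E♭ (IV), F (V), Gm (vi), Adim (vii°).
Shared triads with their functions: Dm (ii in C major, iii in B♭ major); F (IV in C major, V in B♭ major).

Dm, F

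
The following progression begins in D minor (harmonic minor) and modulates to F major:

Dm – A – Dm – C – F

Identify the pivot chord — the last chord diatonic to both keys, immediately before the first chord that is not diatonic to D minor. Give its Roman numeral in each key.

Dm — i in D minor, vi in F major

Chords diatonic to D minor: Dm, Edim, Faug, Gm, A, B♭, C♯dim.
Reading the progression, the first chord not in that set is C, so the modulation leaves D minor there.
The chord immediately before C is Dm, which is diatonic to both keys: i in D minor and vi in F major.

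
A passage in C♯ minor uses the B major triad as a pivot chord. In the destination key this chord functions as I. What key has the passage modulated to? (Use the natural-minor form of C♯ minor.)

The numeral I denotes a major triad on scale degree 1. With B on degree 1, the tonic of the new key is B.
Degree 1 carries a major triad in major keys, so the destination is B major.
Check: the diatonic triads of B major are B (I), C♯m (ii), D♯m (iii), E (IV), F♯ (V), G♯m (vi), A♯dim (vii°) — B major is indeed I.

B major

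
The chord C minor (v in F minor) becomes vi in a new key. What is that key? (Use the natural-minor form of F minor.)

The numeral vi denotes a minor triad on scale degree 6. With C on degree 6, the tonic of the new key is Eb.
Degree 6 carries a minor triad in major keys, so the destination is Eb major.
Check: the diatonic triads of Eb major are Eb (I), Fm (ii), Gm (iii), Ab (IV), Bb (V), Cm (vi), Ddim (vii°) — C minor is indeed vi.

Eb major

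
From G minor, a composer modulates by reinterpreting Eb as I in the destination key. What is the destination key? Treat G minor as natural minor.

The numeral I denotes a major triad on scale degree 1. With Eb on degree 1, the tonic of the new key is Eb.
Degree 1 carries a major triad in major keys, so the destination is Eb major.
Check: the diatonic triads of Eb major are Eb (I), Fm (ii), Gm (iii), Ab (IV), Bb (V), Cm (vi), Ddim (vii°) — Eb is indeed I.

Eb major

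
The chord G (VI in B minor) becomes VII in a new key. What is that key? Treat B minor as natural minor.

A minor

The numeral VII denotes a major triad on scale degree 7. With G on degree 7, the tonic of the new key is A.
Degree 7 carries a major triad in natural-minor keys, so the destination is A minor.
Check: the diatonic triads of A minor (natural minor) are Am (i), Bdim (ii°), C (III), Dm (iv), Em (v), F (VI), G (VII) — G is indeed VII.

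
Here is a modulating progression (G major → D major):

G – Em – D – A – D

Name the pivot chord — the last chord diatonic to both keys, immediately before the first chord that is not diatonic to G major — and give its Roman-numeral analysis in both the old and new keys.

Chords diatonic to G major: G, Am, Bm, C, D, Em, F#dim.
Reading the progression, the first chord not in that set is A, so the modulation leaves G major there.
The chord immediately before A is D, which is diatonic to both keys: V in G major and I in D major.

D — V in G major, I in D major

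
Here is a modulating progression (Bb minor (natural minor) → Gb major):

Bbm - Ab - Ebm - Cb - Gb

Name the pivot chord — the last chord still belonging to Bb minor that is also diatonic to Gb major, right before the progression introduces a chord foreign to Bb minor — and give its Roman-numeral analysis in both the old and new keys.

Ebm — iv in Bb minor, vi in Gb major

Chords diatonic to Bb minor: Bbm, Cdim, Db, Ebm, Fm, Gb, Ab.
Reading the progression, the first chord not in that set is Cb, so the modulation leaves Bb minor there.
The chord immediately before Cb is Ebm, which is diatonic to both keys: iv in Bb minor and vi in Gb major.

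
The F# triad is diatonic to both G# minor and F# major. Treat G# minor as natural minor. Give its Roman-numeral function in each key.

The scale of G# minor (natural minor) is G# A# B C# D# E F#; F# is degree 7, and the triad built there (F#-A#-C#) is major, so it is VII.
The scale of F# major is F# G# A# B C# D# E#; F# is degree 1, and the triad built there (F#-A#-C#) is major, so it is I.

VII in G# minor; I in F# major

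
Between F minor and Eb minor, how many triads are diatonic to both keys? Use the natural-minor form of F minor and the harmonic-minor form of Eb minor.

Diatonic triads of F minor (natural minor): Fm (i), Gdim (ii°), Ab (III), Bbm (iv), Cm (v), Db (VI), Eb (VII).
Diatonic triads of Eb minor (harmonic minor): Ebm (i), Fdim (ii°), Gbaug (III+), Abm (iv), Bb (V), Cb (VI), Ddim (vii°).
No triad has the same root and quality in both keys.

0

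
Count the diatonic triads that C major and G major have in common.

4

Diatonic triads of C major: C major (I), D minor (ii), E minor (iii), F major (IV), G major (V), A minor (vi), B diminished (vii°).
Diatonic triads of G major: G major (I), A minor (ii), B minor (iii), C major (IV), D major (V), E minor (vi), F# diminished (vii°).
Matching root and quality in both lists: C major, E minor, G major, A minor.
That gives 4 common triads.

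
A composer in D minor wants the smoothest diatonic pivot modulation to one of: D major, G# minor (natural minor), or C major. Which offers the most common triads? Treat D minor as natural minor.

C major

Triads of D minor (natural minor): Dm (i), Edim (ii°), F (III), Gm (iv), Am (v), Bb (VI), C (VII).
D major shares 0: none.
G# minor (natural minor) shares 0: none.
C major shares 4: Dm, F, Am, C.
The most common triads (4) are shared with C major.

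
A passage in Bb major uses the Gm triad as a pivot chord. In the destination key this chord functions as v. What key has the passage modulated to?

The numeral v denotes a minor triad on scale degree 5. With G on degree 5, the tonic of the new key is C.
Degree 5 carries a minor triad in natural-minor keys, so the destination is C minor.
Check: the diatonic triads of C minor (natural minor) are Cm (i), Ddim (ii°), Eb (III), Fm (iv), Gm (v), Ab (VI), Bb (VII) — Gm is indeed v.

C minor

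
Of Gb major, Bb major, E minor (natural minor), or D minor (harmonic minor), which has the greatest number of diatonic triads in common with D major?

Triads of D major: D (I), Em (ii), F#m (iii), G (IV), A (V), Bm (vi), C#dim (vii°).
Gb major shares 0: none.
Bb major shares 0: none.
E minor (natural minor) shares 4: D, Em, G, Bm.
D minor (harmonic minor) shares 2: A, C#dim.
The most common triads (4) are shared with E minor.

E minor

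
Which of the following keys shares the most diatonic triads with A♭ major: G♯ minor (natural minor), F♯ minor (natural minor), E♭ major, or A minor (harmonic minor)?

E♭ major

Triads of A♭ major: A♭ (I), B♭m (ii), Cm (iii), D♭ (IV), E♭ (V), Fm (vi), Gdim (vii°).
G♯ minor (natural minor) shares 0: none.
F♯ minor (natural minor) shares 0: none.
E♭ major shares 4: A♭, Cm, E♭, Fm.
A minor (harmonic minor) shares 0: none.
The most common triads (4) are shared with E♭ major.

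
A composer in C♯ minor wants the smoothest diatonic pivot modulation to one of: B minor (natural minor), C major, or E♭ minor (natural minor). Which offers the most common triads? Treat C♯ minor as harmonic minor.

B minor

Triads of C♯ minor (harmonic minor): C♯m (i), D♯dim (ii°), Eaug (III+), F♯m (iv), G♯ (V), A (VI), B♯dim (vii°).
B minor (natural minor) shares 2: F♯m, A.
C major shares 0: none.
E♭ minor (natural minor) shares 0: none.
The most common triads (2) are shared with B minor.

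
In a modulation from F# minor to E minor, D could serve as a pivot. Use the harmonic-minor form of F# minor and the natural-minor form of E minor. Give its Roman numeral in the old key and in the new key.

VI in F# minor; VII in E minor

The scale of F# minor (harmonic minor) is F# G# A B C# D E#; D is degree 6, and the triad built there (D-F#-A) is major, so it is VI.
The scale of E minor (natural minor) is E F# G A B C D; D is degree 7, and the triad built there (D-F#-A) is major, so it is VII.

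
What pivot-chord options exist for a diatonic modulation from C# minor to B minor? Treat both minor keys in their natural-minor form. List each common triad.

F#m, A

Triads in C# minor (natural minor): C#m (i), D#dim (ii°), E (III), F#m (iv), G#m (v), A (VI), B (VII).
Triads in B minor (natural minor): Bm (i), C#dim (ii°), D (III), Em (iv), F#m (v), G (VI), A (VII).
Shared triads with their functions: F#m (iv in C# minor, v in B minor); A (VI in C# minor, VII in B minor).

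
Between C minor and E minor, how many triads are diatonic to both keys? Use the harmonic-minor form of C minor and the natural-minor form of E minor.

Diatonic triads of C minor (harmonic minor): Cm (i), Ddim (ii°), E♭aug (III+), Fm (iv), G (V), A♭ (VI), Bdim (vii°).
Diatonic triads of E minor (natural minor): Em (i), F♯dim (ii°), G (III), Am (iv), Bm (v), C (VI), D (VII).
Matching root and quality in both lists: G.
That gives 1 common triad.

1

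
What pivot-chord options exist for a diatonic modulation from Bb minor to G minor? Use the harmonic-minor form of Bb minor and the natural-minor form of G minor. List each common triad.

Triads in Bb minor (harmonic minor): Bbm (i), Cdim (ii°), Dbaug (III+), Ebm (iv), F (V), Gb (VI), Adim (vii°).
Triads in G minor (natural minor): Gm (i), Adim (ii°), Bb (III), Cm (iv), Dm (v), Eb (VI), F (VII).
Shared triads with their functions: F (V in Bb minor, VII in G minor); Adim (vii° in Bb minor, ii° in G minor).

F, Adim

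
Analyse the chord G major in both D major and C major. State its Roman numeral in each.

The scale of D major is D E F# G A B C#; G is degree 4, and the triad built there (G-B-D) is major, so it is IV.
The scale of C major is C D E F G A B; G is degree 5, and the triad built there (G-B-D) is major, so it is V.

IV in D major; V in C major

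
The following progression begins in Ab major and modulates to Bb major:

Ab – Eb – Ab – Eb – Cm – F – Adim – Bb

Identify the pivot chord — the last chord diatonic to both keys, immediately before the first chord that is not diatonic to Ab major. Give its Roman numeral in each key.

Chords diatonic to Ab major: Ab, Bbm, Cm, Db, Eb, Fm, Gdim.
Reading the progression, the first chord not in that set is F, so the modulation leaves Ab major there.
The chord immediately before F is Cm, which is diatonic to both keys: iii in Ab major and ii in Bb major.

Cm — iii in Ab major, ii in Bb major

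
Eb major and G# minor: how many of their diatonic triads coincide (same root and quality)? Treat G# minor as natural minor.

Diatonic triads of Eb major: Eb (I), Fm (ii), Gm (iii), Ab (IV), Bb (V), Cm (vi), Ddim (vii°).
Diatonic triads of G# minor (natural minor): G#m (i), A#dim (ii°), B (III), C#m (iv), D#m (v), E (VI), F# (VII).
No triad has the same root and quality in both keys.

0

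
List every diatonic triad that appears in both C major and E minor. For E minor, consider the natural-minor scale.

C, Em, G, Am

Triads in C major: C (I), Dm (ii), Em (iii), F (IV), G (V), Am (vi), Bdim (vii°).
Triads in E minor (natural minor): Em (i), F♯dim (ii°), G (III), Am (iv), Bm (v), C (VI), D (VII).
Shared triads with their functions: C (I in C major, VI in E minor); Em (iii in C major, i in E minor); G (V in C major, III in E minor); Am (vi in C major, iv in E minor).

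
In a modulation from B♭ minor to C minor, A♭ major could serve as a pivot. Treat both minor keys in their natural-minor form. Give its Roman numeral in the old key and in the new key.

VII in B♭ minor; VI in C minor

The scale of B♭ minor (natural minor) is B♭ C D♭ E♭ F G♭ A♭; A♭ is degree 7, and the triad built there (A♭-C-E♭) is major, so it is VII.
The scale of C minor (natural minor) is C D E♭ F G A♭ B♭; A♭ is degree 6, and the triad built there (A♭-C-E♭) is major, so it is VI.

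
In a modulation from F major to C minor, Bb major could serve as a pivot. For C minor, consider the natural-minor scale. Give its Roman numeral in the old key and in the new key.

IV in F major; VII in C minor

The scale of F major is F G A Bb C D E; Bb is degree 4, and the triad built there (Bb-D-F) is major, so it is IV.
The scale of C minor (natural minor) is C D Eb F G Ab Bb; Bb is degree 7, and the triad built there (Bb-D-F) is major, so it is VII.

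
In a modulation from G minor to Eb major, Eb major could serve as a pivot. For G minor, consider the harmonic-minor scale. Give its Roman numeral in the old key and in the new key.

The scale of G minor (harmonic minor) is G A Bb C D Eb F#; Eb is degree 6, and the triad built there (Eb-G-Bb) is major, so it is VI.
The scale of Eb major is Eb F G Ab Bb C D; Eb is degree 1, and the triad built there (Eb-G-Bb) is major, so it is I.

VI in G minor; I in Eb major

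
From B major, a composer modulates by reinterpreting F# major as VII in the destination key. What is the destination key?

G# minor

The numeral VII denotes a major triad on scale degree 7. With F# on degree 7, the tonic of the new key is G#.
Degree 7 carries a major triad in natural-minor keys, so the destination is G# minor.
Check: the diatonic triads of G# minor (natural minor) are G#m (i), A#dim (ii°), B (III), C#m (iv), D#m (v), E (VI), F# (VII) — F# major is indeed VII.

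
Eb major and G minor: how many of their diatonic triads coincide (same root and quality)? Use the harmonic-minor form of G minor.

Diatonic triads of Eb major: Eb major (I), F minor (ii), G minor (iii), Ab major (IV), Bb major (V), C minor (vi), D diminished (vii°).
Diatonic triads of G minor (harmonic minor): G minor (i), A diminished (ii°), Bb augmented (III+), C minor (iv), D major (V), Eb major (VI), F# diminished (vii°).
Matching root and quality in both lists: Eb major, G minor, C minor.
That gives 3 common triads.

3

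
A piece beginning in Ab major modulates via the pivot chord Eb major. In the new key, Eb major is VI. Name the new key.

The numeral VI denotes a major triad on scale degree 6. With Eb on degree 6, the tonic of the new key is G.
Degree 6 carries a major triad in minor keys, so the destination is G minor.
Check: the diatonic triads of G minor (natural minor) are Gm (i), Adim (ii°), Bb (III), Cm (iv), Dm (v), Eb (VI), F (VII) — Eb major is indeed VI.

G minor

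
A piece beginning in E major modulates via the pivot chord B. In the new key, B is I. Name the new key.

B major

The numeral I denotes a major triad on scale degree 1. With B on degree 1, the tonic of the new key is B.
Degree 1 carries a major triad in major keys, so the destination is B major.
Check: the diatonic triads of B major are B (I), C#m (ii), D#m (iii), E (IV), F# (V), G#m (vi), A#dim (vii°) — B is indeed I.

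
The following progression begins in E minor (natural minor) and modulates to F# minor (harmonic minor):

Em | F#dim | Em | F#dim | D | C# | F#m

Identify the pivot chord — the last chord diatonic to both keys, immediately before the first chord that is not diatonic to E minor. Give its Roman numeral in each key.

D — VII in E minor, VI in F# minor

Chords diatonic to E minor: Em, F#dim, G, Am, Bm, C, D.
Reading the progression, the first chord not in that set is C#, so the modulation leaves E minor there.
The chord immediately before C# is D, which is diatonic to both keys: VII in E minor and VI in F# minor.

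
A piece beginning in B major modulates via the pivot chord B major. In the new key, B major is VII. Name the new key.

C♯ minor

The numeral VII denotes a major triad on scale degree 7. With B on degree 7, the tonic of the new key is C♯.
Degree 7 carries a major triad in natural-minor keys, so the destination is C♯ minor.
Check: the diatonic triads of C♯ minor (natural minor) are C♯m (i), D♯dim (ii°), E (III), F♯m (iv), G♯m (v), A (VI), B (VII) — B major is indeed VII.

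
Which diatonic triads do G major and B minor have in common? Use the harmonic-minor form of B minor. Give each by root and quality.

Triads in G major: G (I), Am (ii), Bm (iii), C (IV), D (V), Em (vi), F#dim (vii°).
Triads in B minor (harmonic minor): Bm (i), C#dim (ii°), Daug (III+), Em (iv), F# (V), G (VI), A#dim (vii°).
Shared triads with their functions: G (I in G major, VI in B minor); Bm (iii in G major, i in B minor); Em (vi in G major, iv in B minor).

G, Bm, Em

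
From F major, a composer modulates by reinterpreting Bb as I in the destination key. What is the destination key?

Bb major

The numeral I denotes a major triad on scale degree 1. With Bb on degree 1, the tonic of the new key is Bb.
Degree 1 carries a major triad in major keys, so the destination is Bb major.
Check: the diatonic triads of Bb major are Bb (I), Cm (ii), Dm (iii), Eb (IV), F (V), Gm (vi), Adim (vii°) — Bb is indeed I.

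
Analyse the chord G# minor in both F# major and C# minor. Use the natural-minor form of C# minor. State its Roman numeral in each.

ii in F# major; v in C# minor

The scale of F# major is F# G# A# B C# D# E#; G# is degree 2, and the triad built there (G#-B-D#) is minor, so it is ii.
The scale of C# minor (natural minor) is C# D# E F# G# A B; G# is degree 5, and the triad built there (G#-B-D#) is minor, so it is v.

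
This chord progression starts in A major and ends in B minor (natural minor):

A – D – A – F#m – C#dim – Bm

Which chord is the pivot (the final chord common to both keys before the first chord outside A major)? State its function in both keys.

Chords diatonic to A major: A, Bm, C#m, D, E, F#m, G#dim.
Reading the progression, the first chord not in that set is C#dim, so the modulation leaves A major there.
The chord immediately before C#dim is F#m, which is diatonic to both keys: vi in A major and v in B minor.

F#m — vi in A major, v in B minor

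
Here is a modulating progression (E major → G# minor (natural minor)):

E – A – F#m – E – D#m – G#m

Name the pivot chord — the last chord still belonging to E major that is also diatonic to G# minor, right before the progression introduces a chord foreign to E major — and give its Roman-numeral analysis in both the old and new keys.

E — I in E major, VI in G# minor

Chords diatonic to E major: E, F#m, G#m, A, B, C#m, D#dim.
Reading the progression, the first chord not in that set is D#m, so the modulation leaves E major there.
The chord immediately before D#m is E, which is diatonic to both keys: I in E major and VI in G# minor.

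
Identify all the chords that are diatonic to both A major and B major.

C#m, E

Triads in A major: A (I), Bm (ii), C#m (iii), D (IV), E (V), F#m (vi), G#dim (vii°).
Triads in B major: B (I), C#m (ii), D#m (iii), E (IV), F# (V), G#m (vi), A#dim (vii°).
Shared triads with their functions: C#m (iii in A major, ii in B major); E (V in A major, IV in B major).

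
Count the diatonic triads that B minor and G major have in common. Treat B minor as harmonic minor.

Diatonic triads of B minor (harmonic minor): B minor (i), C# diminished (ii°), D augmented (III+), E minor (iv), F# major (V), G major (VI), A# diminished (vii°).
Diatonic triads of G major: G major (I), A minor (ii), B minor (iii), C major (IV), D major (V), E minor (vi), F# diminished (vii°).
Matching root and quality in both lists: B minor, E minor, G major.
That gives 3 common triads.

3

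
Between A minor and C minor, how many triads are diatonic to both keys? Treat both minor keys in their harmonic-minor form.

1

Diatonic triads of A minor (harmonic minor): A minor (i), B diminished (ii°), C augmented (III+), D minor (iv), E major (V), F major (VI), G# diminished (vii°).
Diatonic triads of C minor (harmonic minor): C minor (i), D diminished (ii°), Eb augmented (III+), F minor (iv), G major (V), Ab major (VI), B diminished (vii°).
Matching root and quality in both lists: B diminished.
That gives 1 common triad.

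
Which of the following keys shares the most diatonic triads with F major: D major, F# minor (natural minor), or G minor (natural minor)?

Triads of F major: F major (I), G minor (ii), A minor (iii), Bb major (IV), C major (V), D minor (vi), E diminished (vii°).
D major shares 0: none.
F# minor (natural minor) shares 0: none.
G minor (natural minor) shares 4: F, Gm, Bb, Dm.
The most common triads (4) are shared with G minor.

G minor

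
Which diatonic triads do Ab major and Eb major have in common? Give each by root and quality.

Triads in Ab major: Ab major (I), Bb minor (ii), C minor (iii), Db major (IV), Eb major (V), F minor (vi), G diminished (vii°).
Triads in Eb major: Eb major (I), F minor (ii), G minor (iii), Ab major (IV), Bb major (V), C minor (vi), D diminished (vii°).
Shared triads with their functions: Ab major (I in Ab major, IV in Eb major); C minor (iii in Ab major, vi in Eb major); Eb major (V in Ab major, I in Eb major); F minor (vi in Ab major, ii in Eb major).

Ab, Cm, Eb, Fm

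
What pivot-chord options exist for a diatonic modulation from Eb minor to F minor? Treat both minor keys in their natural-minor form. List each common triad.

Triads in Eb minor (natural minor): Ebm (i), Fdim (ii°), Gb (III), Abm (iv), Bbm (v), Cb (VI), Db (VII).
Triads in F minor (natural minor): Fm (i), Gdim (ii°), Ab (III), Bbm (iv), Cm (v), Db (VI), Eb (VII).
Shared triads with their functions: Bbm (v in Eb minor, iv in F minor); Db (VII in Eb minor, VI in F minor).

Bbm, Db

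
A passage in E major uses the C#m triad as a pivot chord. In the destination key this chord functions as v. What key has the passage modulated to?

F# minor

The numeral v denotes a minor triad on scale degree 5. With C# on degree 5, the tonic of the new key is F#.
Degree 5 carries a minor triad in natural-minor keys, so the destination is F# minor.
Check: the diatonic triads of F# minor (natural minor) are F#m (i), G#dim (ii°), A (III), Bm (iv), C#m (v), D (VI), E (VII) — C#m is indeed v.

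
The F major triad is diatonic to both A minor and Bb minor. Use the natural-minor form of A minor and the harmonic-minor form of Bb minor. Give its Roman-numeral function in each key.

VI in A minor; V in Bb minor

The scale of A minor (natural minor) is A B C D E F G; F is degree 6, and the triad built there (F-A-C) is major, so it is VI.
The scale of Bb minor (harmonic minor) is Bb C Db Eb F Gb A; F is degree 5, and the triad built there (F-A-C) is major, so it is V.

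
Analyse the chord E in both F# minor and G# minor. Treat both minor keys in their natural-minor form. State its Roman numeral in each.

The scale of F# minor (natural minor) is F# G# A B C# D E; E is degree 7, and the triad built there (E-G#-B) is major, so it is VII.
The scale of G# minor (natural minor) is G# A# B C# D# E F#; E is degree 6, and the triad built there (E-G#-B) is major, so it is VI.

VII in F# minor; VI in G# minor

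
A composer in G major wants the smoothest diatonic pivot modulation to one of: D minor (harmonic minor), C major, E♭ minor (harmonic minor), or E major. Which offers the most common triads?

C major

Triads of G major: G major (I), A minor (ii), B minor (iii), C major (IV), D major (V), E minor (vi), F♯ diminished (vii°).
D minor (harmonic minor) shares 0: none.
C major shares 4: G, Am, C, Em.
E♭ minor (harmonic minor) shares 0: none.
E major shares 0: none.
The most common triads (4) are shared with C major.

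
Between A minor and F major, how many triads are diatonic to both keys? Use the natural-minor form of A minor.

Diatonic triads of A minor (natural minor): A minor (i), B diminished (ii°), C major (III), D minor (iv), E minor (v), F major (VI), G major (VII).
Diatonic triads of F major: F major (I), G minor (ii), A minor (iii), B♭ major (IV), C major (V), D minor (vi), E diminished (vii°).
Matching root and quality in both lists: A minor, C major, D minor, F major.
That gives 4 common triads.

4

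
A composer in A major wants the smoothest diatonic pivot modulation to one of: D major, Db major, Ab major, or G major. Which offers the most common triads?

D major

Triads of A major: A (I), Bm (ii), C#m (iii), D (IV), E (V), F#m (vi), G#dim (vii°).
D major shares 4: A, Bm, D, F#m.
Db major shares 0: none.
Ab major shares 0: none.
G major shares 2: Bm, D.
The most common triads (4) are shared with D major.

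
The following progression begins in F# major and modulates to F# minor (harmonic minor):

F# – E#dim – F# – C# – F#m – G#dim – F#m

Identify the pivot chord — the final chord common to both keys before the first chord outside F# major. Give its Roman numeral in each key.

Chords diatonic to F# major: F#, G#m, A#m, B, C#, D#m, E#dim.
Reading the progression, the first chord not in that set is F#m, so the modulation leaves F# major there.
The chord immediately before F#m is C#, which is diatonic to both keys: V in F# major and V in F# minor.

C# — V in F# major, V in F# minor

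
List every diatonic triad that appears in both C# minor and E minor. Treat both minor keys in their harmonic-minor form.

D#dim

Triads in C# minor (harmonic minor): C#m (i), D#dim (ii°), Eaug (III+), F#m (iv), G# (V), A (VI), B#dim (vii°).
Triads in E minor (harmonic minor): Em (i), F#dim (ii°), Gaug (III+), Am (iv), B (V), C (VI), D#dim (vii°).
Shared triads with their functions: D#dim (ii° in C# minor, vii° in E minor).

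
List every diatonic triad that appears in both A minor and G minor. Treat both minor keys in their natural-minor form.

Dm, F

Triads in A minor (natural minor): A minor (i), B diminished (ii°), C major (III), D minor (iv), E minor (v), F major (VI), G major (VII).
Triads in G minor (natural minor): G minor (i), A diminished (ii°), Bb major (III), C minor (iv), D minor (v), Eb major (VI), F major (VII).
Shared triads with their functions: D minor (iv in A minor, v in G minor); F major (VI in A minor, VII in G minor).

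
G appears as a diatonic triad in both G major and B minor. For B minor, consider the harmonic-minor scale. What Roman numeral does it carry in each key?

The scale of G major is G A B C D E F#; G is degree 1, and the triad built there (G-B-D) is major, so it is I.
The scale of B minor (harmonic minor) is B C# D E F# G A#; G is degree 6, and the triad built there (G-B-D) is major, so it is VI.

I in G major; VI in B minor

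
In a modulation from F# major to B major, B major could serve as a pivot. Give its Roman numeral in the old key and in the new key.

IV in F# major; I in B major

The scale of F# major is F# G# A# B C# D# E#; B is degree 4, and the triad built there (B-D#-F#) is major, so it is IV.
The scale of B major is B C# D# E F# G# A#; B is degree 1, and the triad built there (B-D#-F#) is major, so it is I.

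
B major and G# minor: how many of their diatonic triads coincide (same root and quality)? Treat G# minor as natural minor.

7

Diatonic triads of B major: B major (I), C# minor (ii), D# minor (iii), E major (IV), F# major (V), G# minor (vi), A# diminished (vii°).
Diatonic triads of G# minor (natural minor): G# minor (i), A# diminished (ii°), B major (III), C# minor (iv), D# minor (v), E major (VI), F# major (VII).
Matching root and quality in both lists: B major, C# minor, D# minor, E major, F# major, G# minor, A# diminished.
That gives 7 common triads.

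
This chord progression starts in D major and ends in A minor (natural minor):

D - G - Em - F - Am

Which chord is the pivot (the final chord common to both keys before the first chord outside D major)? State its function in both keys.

Em — ii in D major, v in A minor

Chords diatonic to D major: D, Em, F#m, G, A, Bm, C#dim.
Reading the progression, the first chord not in that set is F, so the modulation leaves D major there.
The chord immediately before F is Em, which is diatonic to both keys: ii in D major and v in A minor.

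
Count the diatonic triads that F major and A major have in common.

0

Diatonic triads of F major: F (I), Gm (ii), Am (iii), Bb (IV), C (V), Dm (vi), Edim (vii°).
Diatonic triads of A major: A (I), Bm (ii), C#m (iii), D (IV), E (V), F#m (vi), G#dim (vii°).
No triad has the same root and quality in both keys.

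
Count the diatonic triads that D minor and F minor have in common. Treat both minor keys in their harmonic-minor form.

Diatonic triads of D minor (harmonic minor): Dm (i), Edim (ii°), Faug (III+), Gm (iv), A (V), Bb (VI), C#dim (vii°).
Diatonic triads of F minor (harmonic minor): Fm (i), Gdim (ii°), Abaug (III+), Bbm (iv), C (V), Db (VI), Edim (vii°).
Matching root and quality in both lists: Edim.
That gives 1 common triad.

1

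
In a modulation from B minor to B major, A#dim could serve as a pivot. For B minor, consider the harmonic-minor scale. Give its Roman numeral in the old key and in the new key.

vii° in B minor; vii° in B major

The scale of B minor (harmonic minor) is B C# D E F# G A#; A# is degree 7, and the triad built there (A#-C#-E) is diminished, so it is vii°.
The scale of B major is B C# D# E F# G# A#; A# is degree 7, and the triad built there (A#-C#-E) is diminished, so it is vii°.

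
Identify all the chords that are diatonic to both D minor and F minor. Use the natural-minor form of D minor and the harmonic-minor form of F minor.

Edim, C

Triads in D minor (natural minor): Dm (i), Edim (ii°), F (III), Gm (iv), Am (v), Bb (VI), C (VII).
Triads in F minor (harmonic minor): Fm (i), Gdim (ii°), Abaug (III+), Bbm (iv), C (V), Db (VI), Edim (vii°).
Shared triads with their functions: Edim (ii° in D minor, vii° in F minor); C (VII in D minor, V in F minor).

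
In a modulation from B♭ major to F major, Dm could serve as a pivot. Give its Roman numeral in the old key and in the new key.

The scale of B♭ major is B♭ C D E♭ F G A; D is degree 3, and the triad built there (D-F-A) is minor, so it is iii.
The scale of F major is F G A B♭ C D E; D is degree 6, and the triad built there (D-F-A) is minor, so it is vi.

iii in B♭ major; vi in F major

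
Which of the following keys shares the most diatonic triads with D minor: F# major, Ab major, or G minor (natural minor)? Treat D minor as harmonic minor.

G minor

Triads of D minor (harmonic minor): D minor (i), E diminished (ii°), F augmented (III+), G minor (iv), A major (V), Bb major (VI), C# diminished (vii°).
F# major shares 0: none.
Ab major shares 0: none.
G minor (natural minor) shares 3: Dm, Gm, Bb.
The most common triads (3) are shared with G minor.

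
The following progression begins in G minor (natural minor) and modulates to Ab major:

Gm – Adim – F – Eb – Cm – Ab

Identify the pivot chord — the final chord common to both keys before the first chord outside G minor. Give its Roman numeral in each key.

Cm — iv in G minor, iii in Ab major

Chords diatonic to G minor: Gm, Adim, Bb, Cm, Dm, Eb, F.
Reading the progression, the first chord not in that set is Ab, so the modulation leaves G minor there.
The chord immediately before Ab is Cm, which is diatonic to both keys: iv in G minor and iii in Ab major.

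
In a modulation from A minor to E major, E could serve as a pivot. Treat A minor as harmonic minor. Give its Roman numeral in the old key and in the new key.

The scale of A minor (harmonic minor) is A B C D E F G#; E is degree 5, and the triad built there (E-G#-B) is major, so it is V.
The scale of E major is E F# G# A B C# D#; E is degree 1, and the triad built there (E-G#-B) is major, so it is I.

V in A minor; I in E major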